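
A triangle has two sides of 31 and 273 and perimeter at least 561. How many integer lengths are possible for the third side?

Triangle inequality: 242 < x < 304. Perimeter ≥ 561 gives x ≥ 561 − 31 − 273 = 257.
So 257 ≤ x < 304; integers 257 through 303: 47 values.

47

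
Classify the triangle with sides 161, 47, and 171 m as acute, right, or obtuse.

obtuse

Compare the square of the longest side to the sum of squares of the other two: 47² + 161² = 28130 < 29241 = 171².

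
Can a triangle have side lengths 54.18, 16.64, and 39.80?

The longest side is 54.18, and the other two sum to 56.44.
Since 56.44 > 54.18, the triangle inequality holds.

Yes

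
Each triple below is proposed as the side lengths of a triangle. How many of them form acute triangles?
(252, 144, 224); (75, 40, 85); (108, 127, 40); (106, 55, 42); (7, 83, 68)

(252,144,224): 144²+224² = 70912 > 63504 = 252² → acute
(75,40,85): 40²+75² = 7225 = 85² → right
(108,127,40): 40²+108² = 13264 < 16129 = 127² → obtuse
(106,55,42): 42+55 ≤ 106, not a triangle
(7,83,68): 7+68 ≤ 83, not a triangle
1 of the 5 is acute.

1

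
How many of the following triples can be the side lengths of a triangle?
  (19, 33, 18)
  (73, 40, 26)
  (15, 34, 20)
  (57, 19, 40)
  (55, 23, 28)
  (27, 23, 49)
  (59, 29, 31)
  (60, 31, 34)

(18,19,33): 18+19 > 33 → valid
(26,40,73): 26+40 ≤ 73 → not valid
(15,20,34): 15+20 > 34 → valid
(19,40,57): 19+40 > 57 → valid
(23,28,55): 23+28 ≤ 55 → not valid
(23,27,49): 23+27 > 49 → valid
(29,31,59): 29+31 > 59 → valid
(31,34,60): 31+34 > 60 → valid
6 of the 8 triples form a triangle.

6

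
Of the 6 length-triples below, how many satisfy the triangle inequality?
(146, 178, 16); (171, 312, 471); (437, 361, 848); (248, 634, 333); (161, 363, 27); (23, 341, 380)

1

(16,146,178): 16+146 ≤ 178 → not valid
(171,312,471): 171+312 > 471 → valid
(361,437,848): 361+437 ≤ 848 → not valid
(248,333,634): 248+333 ≤ 634 → not valid
(27,161,363): 27+161 ≤ 363 → not valid
(23,341,380): 23+341 ≤ 380 → not valid
1 of the 6 triples forms a triangle.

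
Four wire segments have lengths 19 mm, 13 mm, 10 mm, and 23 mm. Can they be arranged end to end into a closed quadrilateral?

Yes

A quadrilateral exists iff every side is shorter than the sum of the others — equivalently, the longest side is less than the sum of the rest.
Longest side 23 < 42 (sum of the remaining 3), so yes.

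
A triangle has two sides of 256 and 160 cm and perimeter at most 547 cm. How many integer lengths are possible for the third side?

35

Triangle inequality: 96 < x < 416. Perimeter ≤ 547 gives x ≤ 547 − 256 − 160 = 131.
So 96 < x ≤ 131; integers 97 through 131: 35 values.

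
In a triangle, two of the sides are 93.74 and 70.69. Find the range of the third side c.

By the triangle inequality, c must be less than 93.74 + 70.69 = 164.43 and greater than |93.74 − 70.69| = 23.05.

23.05 < c < 164.43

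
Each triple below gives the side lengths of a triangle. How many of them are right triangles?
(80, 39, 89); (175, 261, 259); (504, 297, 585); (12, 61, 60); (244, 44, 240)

(80,39,89): 39²+80² = 7921 = 89² → right
(175,261,259): 175²+259² = 97706 > 68121 = 261² → acute
(504,297,585): 297²+504² = 342225 = 585² → right
(12,61,60): 12²+60² = 3744 > 3721 = 61² → acute
(244,44,240): 44²+240² = 59536 = 244² → right
3 of the 5 are right.

3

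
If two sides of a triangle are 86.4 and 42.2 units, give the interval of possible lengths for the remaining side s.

44.2 < s < 128.6 (units)

By the triangle inequality, s must be less than 86.4 + 42.2 = 128.6 and greater than |86.4 − 42.2| = 44.2.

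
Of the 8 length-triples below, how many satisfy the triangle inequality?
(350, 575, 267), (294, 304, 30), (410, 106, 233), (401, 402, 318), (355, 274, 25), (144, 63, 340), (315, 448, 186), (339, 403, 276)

(267,350,575): 267+350 > 575 → valid
(30,294,304): 30+294 > 304 → valid
(106,233,410): 106+233 ≤ 410 → not valid
(318,401,402): 318+401 > 402 → valid
(25,274,355): 25+274 ≤ 355 → not valid
(63,144,340): 63+144 ≤ 340 → not valid
(186,315,448): 186+315 > 448 → valid
(276,339,403): 276+339 > 403 → valid
5 of the 8 triples form a triangle.

5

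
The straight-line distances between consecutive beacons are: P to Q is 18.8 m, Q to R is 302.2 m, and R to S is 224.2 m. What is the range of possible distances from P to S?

The maximum is all hops collinear in one direction: 18.8 + 302.2 + 224.2 = 545.2.
The longest hop is 302.2; the others sum to 243.0. Folding the others back against it leaves at least 302.2 − 243.0 = 59.2.

59.2 ≤ PS ≤ 545.2 m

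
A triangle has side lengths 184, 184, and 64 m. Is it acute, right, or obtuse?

acute

Compare the square of the longest side to the sum of squares of the other two: 64² + 184² = 37952 > 33856 = 184².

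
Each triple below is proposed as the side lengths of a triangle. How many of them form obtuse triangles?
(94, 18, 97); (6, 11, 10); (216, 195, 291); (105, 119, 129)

1

(94,18,97): 18²+94² = 9160 < 9409 = 97² → obtuse
(6,11,10): 6²+10² = 136 > 121 = 11² → acute
(216,195,291): 195²+216² = 84681 = 291² → right
(105,119,129): 105²+119² = 25186 > 16641 = 129² → acute
1 of the 4 is obtuse.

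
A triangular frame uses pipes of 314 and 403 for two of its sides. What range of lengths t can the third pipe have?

By the triangle inequality, t must be less than 314 + 403 = 717 and greater than |314 − 403| = 89.

89 < t < 717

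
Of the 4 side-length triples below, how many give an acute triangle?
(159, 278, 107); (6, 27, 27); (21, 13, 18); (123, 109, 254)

(159,278,107): 107+159 ≤ 278, not a triangle
(6,27,27): 6²+27² = 765 > 729 = 27² → acute
(21,13,18): 13²+18² = 493 > 441 = 21² → acute
(123,109,254): 109+123 ≤ 254, not a triangle
2 of the 4 are acute.

2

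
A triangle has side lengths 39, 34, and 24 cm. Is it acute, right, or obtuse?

Compare the square of the longest side to the sum of squares of the other two: 24² + 34² = 1732 > 1521 = 39².

acute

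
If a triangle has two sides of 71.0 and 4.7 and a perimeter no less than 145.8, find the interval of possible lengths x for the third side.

Triangle inequality alone gives 66.3 < x < 75.7.
The perimeter condition gives x ≥ 145.8 − 71.0 − 4.7 = 70.1.
Intersecting the two: 70.1 ≤ x < 75.7.

70.1 ≤ x < 75.7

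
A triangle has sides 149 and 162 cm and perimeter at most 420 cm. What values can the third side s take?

13 < s ≤ 109 cm

Triangle inequality alone gives 13 < s < 311.
The perimeter condition gives s ≤ 420 − 149 − 162 = 109.
Intersecting the two: 13 < s ≤ 109.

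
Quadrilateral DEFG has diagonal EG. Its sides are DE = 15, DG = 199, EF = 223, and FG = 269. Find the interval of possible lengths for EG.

From triangle DEG: |15 − 199| < EG < 15 + 199, i.e. 184 < EG < 214.
From triangle FEG: 46 < EG < 492.
Both must hold, so EG lies in the intersection.

184 < EG < 214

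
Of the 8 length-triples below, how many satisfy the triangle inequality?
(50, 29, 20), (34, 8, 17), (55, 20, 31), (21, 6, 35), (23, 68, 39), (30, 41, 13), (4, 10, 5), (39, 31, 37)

2

(20,29,50): 20+29 ≤ 50 → not valid
(8,17,34): 8+17 ≤ 34 → not valid
(20,31,55): 20+31 ≤ 55 → not valid
(6,21,35): 6+21 ≤ 35 → not valid
(23,39,68): 23+39 ≤ 68 → not valid
(13,30,41): 13+30 > 41 → valid
(4,5,10): 4+5 ≤ 10 → not valid
(31,37,39): 31+37 > 39 → valid
2 of the 8 triples form a triangle.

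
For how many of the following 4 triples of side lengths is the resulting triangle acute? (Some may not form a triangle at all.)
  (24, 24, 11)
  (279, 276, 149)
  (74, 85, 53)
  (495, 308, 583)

3

(24,24,11): 11²+24² = 697 > 576 = 24² → acute
(279,276,149): 149²+276² = 98377 > 77841 = 279² → acute
(74,85,53): 53²+74² = 8285 > 7225 = 85² → acute
(495,308,583): 308²+495² = 339889 = 583² → right
3 of the 4 are acute.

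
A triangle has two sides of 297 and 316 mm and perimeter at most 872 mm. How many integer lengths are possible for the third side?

240

Triangle inequality: 19 < x < 613. Perimeter ≤ 872 gives x ≤ 872 − 297 − 316 = 259.
So 19 < x ≤ 259; integers 20 through 259: 240 values.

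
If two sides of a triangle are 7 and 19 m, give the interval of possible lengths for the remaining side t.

12 < t < 26

By the triangle inequality, t must be less than 7 + 19 = 26 and greater than |7 − 19| = 12.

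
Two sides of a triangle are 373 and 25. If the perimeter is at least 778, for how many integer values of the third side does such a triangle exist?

18

Triangle inequality: 348 < x < 398. Perimeter ≥ 778 gives x ≥ 778 − 373 − 25 = 380.
So 380 ≤ x < 398; integers 380 through 397: 18 values.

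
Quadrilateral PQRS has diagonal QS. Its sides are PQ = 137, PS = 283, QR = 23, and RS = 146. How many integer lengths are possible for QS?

22

From triangle PQS: 146 < QS < 420.
From triangle RQS: 123 < QS < 169.
Intersection: 146 < QS < 169, so integers 147 through 168: 22 values.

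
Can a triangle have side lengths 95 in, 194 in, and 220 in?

The longest side is 220, and the other two sum to 289.
Since 289 > 220, the triangle inequality holds.

Yes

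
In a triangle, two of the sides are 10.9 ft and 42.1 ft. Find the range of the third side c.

31.2 < c < 53.0 (ft)

By the triangle inequality, c must be less than 10.9 + 42.1 = 53.0 and greater than |10.9 − 42.1| = 31.2.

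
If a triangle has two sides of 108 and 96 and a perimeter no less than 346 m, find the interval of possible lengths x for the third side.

142 ≤ x < 204 m

Triangle inequality alone gives 12 < x < 204.
The perimeter condition gives x ≥ 346 − 108 − 96 = 142.
Intersecting the two: 142 ≤ x < 204.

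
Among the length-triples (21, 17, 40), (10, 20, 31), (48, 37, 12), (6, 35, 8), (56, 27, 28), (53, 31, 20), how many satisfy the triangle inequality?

(17,21,40): 17+21 ≤ 40 → not valid
(10,20,31): 10+20 ≤ 31 → not valid
(12,37,48): 12+37 > 48 → valid
(6,8,35): 6+8 ≤ 35 → not valid
(27,28,56): 27+28 ≤ 56 → not valid
(20,31,53): 20+31 ≤ 53 → not valid
1 of the 6 triples forms a triangle.

1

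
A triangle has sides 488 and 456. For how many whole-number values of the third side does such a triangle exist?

The third side lies in the open interval (32, 944).
Integers from 33 to 943 inclusive: 943 − 33 + 1 = 911.

911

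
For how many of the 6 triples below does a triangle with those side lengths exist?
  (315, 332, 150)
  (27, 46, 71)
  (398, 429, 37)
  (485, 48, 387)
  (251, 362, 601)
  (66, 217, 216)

(150,315,332): 150+315 > 332 → valid
(27,46,71): 27+46 > 71 → valid
(37,398,429): 37+398 > 429 → valid
(48,387,485): 48+387 ≤ 485 → not valid
(251,362,601): 251+362 > 601 → valid
(66,216,217): 66+216 > 217 → valid
5 of the 6 triples form a triangle.

5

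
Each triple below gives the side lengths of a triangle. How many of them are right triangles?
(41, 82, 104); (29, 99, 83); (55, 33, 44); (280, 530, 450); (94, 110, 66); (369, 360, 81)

3

(41,82,104): 41²+82² = 8405 < 10816 = 104² → obtuse
(29,99,83): 29²+83² = 7730 < 9801 = 99² → obtuse
(55,33,44): 33²+44² = 3025 = 55² → right
(280,530,450): 280²+450² = 280900 = 530² → right
(94,110,66): 66²+94² = 13192 > 12100 = 110² → acute
(369,360,81): 81²+360² = 136161 = 369² → right
3 of the 6 are right.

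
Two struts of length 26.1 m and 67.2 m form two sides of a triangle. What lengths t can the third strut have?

41.1 < t < 93.3 (m)

By the triangle inequality, t must be less than 26.1 + 67.2 = 93.3 and greater than |26.1 − 67.2| = 41.1.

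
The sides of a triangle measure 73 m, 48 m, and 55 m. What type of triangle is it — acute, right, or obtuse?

right

Compare the square of the longest side to the sum of squares of the other two: 48² + 55² = 5329 = 73².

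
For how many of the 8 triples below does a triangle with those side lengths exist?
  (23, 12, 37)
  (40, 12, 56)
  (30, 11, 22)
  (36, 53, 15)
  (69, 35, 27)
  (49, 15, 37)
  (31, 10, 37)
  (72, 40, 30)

(12,23,37): 12+23 ≤ 37 → not valid
(12,40,56): 12+40 ≤ 56 → not valid
(11,22,30): 11+22 > 30 → valid
(15,36,53): 15+36 ≤ 53 → not valid
(27,35,69): 27+35 ≤ 69 → not valid
(15,37,49): 15+37 > 49 → valid
(10,31,37): 10+31 > 37 → valid
(30,40,72): 30+40 ≤ 72 → not valid
3 of the 8 triples form a triangle.

3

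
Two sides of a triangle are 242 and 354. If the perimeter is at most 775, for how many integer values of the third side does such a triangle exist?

67

Triangle inequality: 112 < x < 596. Perimeter ≤ 775 gives x ≤ 775 − 242 − 354 = 179.
So 112 < x ≤ 179; integers 113 through 179: 67 values.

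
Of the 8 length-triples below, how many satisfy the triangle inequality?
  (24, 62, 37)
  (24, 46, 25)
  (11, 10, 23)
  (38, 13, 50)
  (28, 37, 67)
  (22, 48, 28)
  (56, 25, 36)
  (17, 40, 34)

5

(24,37,62): 24+37 ≤ 62 → not valid
(24,25,46): 24+25 > 46 → valid
(10,11,23): 10+11 ≤ 23 → not valid
(13,38,50): 13+38 > 50 → valid
(28,37,67): 28+37 ≤ 67 → not valid
(22,28,48): 22+28 > 48 → valid
(25,36,56): 25+36 > 56 → valid
(17,34,40): 17+34 > 40 → valid
5 of the 8 triples form a triangle.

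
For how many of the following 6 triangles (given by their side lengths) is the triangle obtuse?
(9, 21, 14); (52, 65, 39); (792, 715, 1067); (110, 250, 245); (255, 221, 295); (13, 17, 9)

2

(9,21,14): 9²+14² = 277 < 441 = 21² → obtuse
(52,65,39): 39²+52² = 4225 = 65² → right
(792,715,1067): 715²+792² = 1138489 = 1067² → right
(110,250,245): 110²+245² = 72125 > 62500 = 250² → acute
(255,221,295): 221²+255² = 113866 > 87025 = 295² → acute
(13,17,9): 9²+13² = 250 < 289 = 17² → obtuse
2 of the 6 are obtuse.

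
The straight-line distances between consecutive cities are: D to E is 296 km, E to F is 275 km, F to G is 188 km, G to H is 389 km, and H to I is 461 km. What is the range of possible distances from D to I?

0 ≤ DI ≤ 1609 km

The maximum is all hops collinear in one direction: 296 + 275 + 188 + 389 + 461 = 1609.
The longest hop is 461; the others sum to 1148. Since 461 ≤ 1148, the path can fold back on itself completely, so the minimum distance is 0.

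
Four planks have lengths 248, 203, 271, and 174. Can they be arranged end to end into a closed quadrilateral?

Yes

A quadrilateral exists iff every side is shorter than the sum of the others — equivalently, the longest side is less than the sum of the rest.
Longest side 271 < 625 (sum of the remaining 3), so yes.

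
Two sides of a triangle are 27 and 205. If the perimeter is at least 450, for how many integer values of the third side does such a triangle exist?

14

Triangle inequality: 178 < x < 232. Perimeter ≥ 450 gives x ≥ 450 − 27 − 205 = 218.
So 218 ≤ x < 232; integers 218 through 231: 14 values.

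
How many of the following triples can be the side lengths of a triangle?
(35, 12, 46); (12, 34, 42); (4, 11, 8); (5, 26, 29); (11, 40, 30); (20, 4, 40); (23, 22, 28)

6

(12,35,46): 12+35 > 46 → valid
(12,34,42): 12+34 > 42 → valid
(4,8,11): 4+8 > 11 → valid
(5,26,29): 5+26 > 29 → valid
(11,30,40): 11+30 > 40 → valid
(4,20,40): 4+20 ≤ 40 → not valid
(22,23,28): 22+23 > 28 → valid
6 of the 7 triples form a triangle.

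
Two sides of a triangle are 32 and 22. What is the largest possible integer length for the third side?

The third side must be strictly less than 32 + 22 = 54.
The largest integer below 54 is 53.

53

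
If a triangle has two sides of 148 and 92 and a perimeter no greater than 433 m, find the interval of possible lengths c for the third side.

56 < c ≤ 193

Triangle inequality alone gives 56 < c < 240.
The perimeter condition gives c ≤ 433 − 148 − 92 = 193.
Intersecting the two: 56 < c ≤ 193.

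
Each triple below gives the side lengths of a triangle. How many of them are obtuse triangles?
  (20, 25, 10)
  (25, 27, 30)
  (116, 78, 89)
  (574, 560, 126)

1

(20,25,10): 10²+20² = 500 < 625 = 25² → obtuse
(25,27,30): 25²+27² = 1354 > 900 = 30² → acute
(116,78,89): 78²+89² = 14005 > 13456 = 116² → acute
(574,560,126): 126²+560² = 329476 = 574² → right
1 of the 4 is obtuse.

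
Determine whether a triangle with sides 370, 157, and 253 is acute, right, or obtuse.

Compare the square of the longest side to the sum of squares of the other two: 157² + 253² = 88658 < 136900 = 370².

obtuse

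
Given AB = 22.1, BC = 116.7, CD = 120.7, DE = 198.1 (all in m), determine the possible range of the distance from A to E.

The maximum is all hops collinear in one direction: 22.1 + 116.7 + 120.7 + 198.1 = 457.6.
The longest hop is 198.1; the others sum to 259.5. Since 198.1 ≤ 259.5, the path can fold back on itself completely, so the minimum distance is 0.

0 ≤ AE ≤ 457.6 m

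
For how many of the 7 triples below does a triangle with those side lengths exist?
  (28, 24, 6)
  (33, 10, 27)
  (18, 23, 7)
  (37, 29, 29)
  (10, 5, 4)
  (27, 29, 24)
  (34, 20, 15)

6

(6,24,28): 6+24 > 28 → valid
(10,27,33): 10+27 > 33 → valid
(7,18,23): 7+18 > 23 → valid
(29,29,37): 29+29 > 37 → valid
(4,5,10): 4+5 ≤ 10 → not valid
(24,27,29): 24+27 > 29 → valid
(15,20,34): 15+20 > 34 → valid
6 of the 7 triples form a triangle.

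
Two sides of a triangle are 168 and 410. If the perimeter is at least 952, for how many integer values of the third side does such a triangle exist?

Triangle inequality: 242 < x < 578. Perimeter ≥ 952 gives x ≥ 952 − 168 − 410 = 374.
So 374 ≤ x < 578; integers 374 through 577: 204 values.

204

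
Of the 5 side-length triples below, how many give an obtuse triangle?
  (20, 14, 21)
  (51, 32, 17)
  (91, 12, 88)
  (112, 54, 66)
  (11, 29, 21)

(20,14,21): 14²+20² = 596 > 441 = 21² → acute
(51,32,17): 17+32 ≤ 51, not a triangle
(91,12,88): 12²+88² = 7888 < 8281 = 91² → obtuse
(112,54,66): 54²+66² = 7272 < 12544 = 112² → obtuse
(11,29,21): 11²+21² = 562 < 841 = 29² → obtuse
3 of the 5 are obtuse.

3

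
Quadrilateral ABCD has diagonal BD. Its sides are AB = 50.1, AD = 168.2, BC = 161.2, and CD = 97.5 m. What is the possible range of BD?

From triangle ABD: |50.1 − 168.2| < BD < 50.1 + 168.2, i.e. 118.1 < BD < 218.3.
From triangle CBD: 63.7 < BD < 258.7.
Both must hold, so BD lies in the intersection.

118.1 < BD < 218.3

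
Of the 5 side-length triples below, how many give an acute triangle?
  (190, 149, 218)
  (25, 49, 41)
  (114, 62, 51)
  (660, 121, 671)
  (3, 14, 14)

2

(190,149,218): 149²+190² = 58301 > 47524 = 218² → acute
(25,49,41): 25²+41² = 2306 < 2401 = 49² → obtuse
(114,62,51): 51+62 ≤ 114, not a triangle
(660,121,671): 121²+660² = 450241 = 671² → right
(3,14,14): 3²+14² = 205 > 196 = 14² → acute
2 of the 5 are acute.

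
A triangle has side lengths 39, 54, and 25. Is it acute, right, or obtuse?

obtuse

Compare the square of the longest side to the sum of squares of the other two: 25² + 39² = 2146 < 2916 = 54².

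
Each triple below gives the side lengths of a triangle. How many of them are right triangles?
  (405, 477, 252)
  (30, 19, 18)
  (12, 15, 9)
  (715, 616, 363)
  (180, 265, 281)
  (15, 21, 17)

(405,477,252): 252²+405² = 227529 = 477² → right
(30,19,18): 18²+19² = 685 < 900 = 30² → obtuse
(12,15,9): 9²+12² = 225 = 15² → right
(715,616,363): 363²+616² = 511225 = 715² → right
(180,265,281): 180²+265² = 102625 > 78961 = 281² → acute
(15,21,17): 15²+17² = 514 > 441 = 21² → acute
3 of the 6 are right.

3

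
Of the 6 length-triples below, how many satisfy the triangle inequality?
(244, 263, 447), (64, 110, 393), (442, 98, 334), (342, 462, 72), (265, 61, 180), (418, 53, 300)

(244,263,447): 244+263 > 447 → valid
(64,110,393): 64+110 ≤ 393 → not valid
(98,334,442): 98+334 ≤ 442 → not valid
(72,342,462): 72+342 ≤ 462 → not valid
(61,180,265): 61+180 ≤ 265 → not valid
(53,300,418): 53+300 ≤ 418 → not valid
1 of the 6 triples forms a triangle.

1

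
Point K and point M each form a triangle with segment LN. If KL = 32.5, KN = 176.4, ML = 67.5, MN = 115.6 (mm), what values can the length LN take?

143.9 < LN < 183.1

From triangle KLN: |32.5 − 176.4| < LN < 32.5 + 176.4, i.e. 143.9 < LN < 208.9.
From triangle MLN: 48.1 < LN < 183.1.
Both must hold, so LN lies in the intersection.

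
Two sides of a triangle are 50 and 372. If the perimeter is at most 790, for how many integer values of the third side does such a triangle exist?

Triangle inequality: 322 < x < 422. Perimeter ≤ 790 gives x ≤ 790 − 50 − 372 = 368.
So 322 < x ≤ 368; integers 323 through 368: 46 values.

46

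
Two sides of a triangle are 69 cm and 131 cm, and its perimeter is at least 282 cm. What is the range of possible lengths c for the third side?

Triangle inequality alone gives 62 < c < 200.
The perimeter condition gives c ≥ 282 − 69 − 131 = 82.
Intersecting the two: 82 ≤ c < 200.

82 ≤ c < 200 cm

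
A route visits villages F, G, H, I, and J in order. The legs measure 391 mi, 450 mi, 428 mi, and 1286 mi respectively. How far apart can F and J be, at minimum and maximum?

17 ≤ FJ ≤ 2555 mi

The maximum is all hops collinear in one direction: 391 + 450 + 428 + 1286 = 2555.
The longest hop is 1286; the others sum to 1269. Folding the others back against it leaves at least 1286 − 1269 = 17.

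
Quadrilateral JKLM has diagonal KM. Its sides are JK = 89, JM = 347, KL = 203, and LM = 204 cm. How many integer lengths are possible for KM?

From triangle JKM: 258 < KM < 436.
From triangle LKM: 1 < KM < 407.
Intersection: 258 < KM < 407, so integers 259 through 406: 148 values.

148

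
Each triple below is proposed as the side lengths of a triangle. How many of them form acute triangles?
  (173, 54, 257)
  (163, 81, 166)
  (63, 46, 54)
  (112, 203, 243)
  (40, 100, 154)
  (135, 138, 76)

(173,54,257): 54+173 ≤ 257, not a triangle
(163,81,166): 81²+163² = 33130 > 27556 = 166² → acute
(63,46,54): 46²+54² = 5032 > 3969 = 63² → acute
(112,203,243): 112²+203² = 53753 < 59049 = 243² → obtuse
(40,100,154): 40+100 ≤ 154, not a triangle
(135,138,76): 76²+135² = 24001 > 19044 = 138² → acute
3 of the 6 are acute.

3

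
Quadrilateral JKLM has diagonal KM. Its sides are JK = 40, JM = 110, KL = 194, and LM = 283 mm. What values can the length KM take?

89 < KM < 150

From triangle JKM: |40 − 110| < KM < 40 + 110, i.e. 70 < KM < 150.
From triangle LKM: 89 < KM < 477.
Both must hold, so KM lies in the intersection.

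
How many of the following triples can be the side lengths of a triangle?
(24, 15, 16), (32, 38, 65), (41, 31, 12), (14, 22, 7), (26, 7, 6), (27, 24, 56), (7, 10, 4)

(15,16,24): 15+16 > 24 → valid
(32,38,65): 32+38 > 65 → valid
(12,31,41): 12+31 > 41 → valid
(7,14,22): 7+14 ≤ 22 → not valid
(6,7,26): 6+7 ≤ 26 → not valid
(24,27,56): 24+27 ≤ 56 → not valid
(4,7,10): 4+7 > 10 → valid
4 of the 7 triples form a triangle.

4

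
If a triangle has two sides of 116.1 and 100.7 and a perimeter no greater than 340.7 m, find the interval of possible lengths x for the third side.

15.4 < x ≤ 123.9 m

Triangle inequality alone gives 15.4 < x < 216.8.
The perimeter condition gives x ≤ 340.7 − 116.1 − 100.7 = 123.9.
Intersecting the two: 15.4 < x ≤ 123.9.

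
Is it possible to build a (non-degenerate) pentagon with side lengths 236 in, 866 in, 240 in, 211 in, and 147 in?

No

For a pentagon, each side must be shorter than the sum of the others.
Here the longest side is 866, but the remaining 4 sides sum to only 834.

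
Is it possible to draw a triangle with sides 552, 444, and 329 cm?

Yes

The longest side is 552, and the other two sum to 773.
Since 773 > 552, the triangle inequality holds.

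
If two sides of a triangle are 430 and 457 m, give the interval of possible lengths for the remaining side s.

By the triangle inequality, s must be less than 430 + 457 = 887 and greater than |430 − 457| = 27.

27 < s < 887 (m)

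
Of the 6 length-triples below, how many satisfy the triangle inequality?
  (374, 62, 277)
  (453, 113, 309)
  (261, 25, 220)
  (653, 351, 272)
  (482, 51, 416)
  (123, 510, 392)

1

(62,277,374): 62+277 ≤ 374 → not valid
(113,309,453): 113+309 ≤ 453 → not valid
(25,220,261): 25+220 ≤ 261 → not valid
(272,351,653): 272+351 ≤ 653 → not valid
(51,416,482): 51+416 ≤ 482 → not valid
(123,392,510): 123+392 > 510 → valid
1 of the 6 triples forms a triangle.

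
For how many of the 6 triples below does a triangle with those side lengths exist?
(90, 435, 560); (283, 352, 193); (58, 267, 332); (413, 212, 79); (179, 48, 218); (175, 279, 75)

2

(90,435,560): 90+435 ≤ 560 → not valid
(193,283,352): 193+283 > 352 → valid
(58,267,332): 58+267 ≤ 332 → not valid
(79,212,413): 79+212 ≤ 413 → not valid
(48,179,218): 48+179 > 218 → valid
(75,175,279): 75+175 ≤ 279 → not valid
2 of the 6 triples form a triangle.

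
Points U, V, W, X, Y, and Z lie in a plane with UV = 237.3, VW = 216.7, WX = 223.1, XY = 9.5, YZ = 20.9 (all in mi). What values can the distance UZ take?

The maximum is all hops collinear in one direction: 237.3 + 216.7 + 223.1 + 9.5 + 20.9 = 707.5.
The longest hop is 237.3; the others sum to 470.2. Since 237.3 ≤ 470.2, the path can fold back on itself completely, so the minimum distance is 0.

0 ≤ UZ ≤ 707.5 mi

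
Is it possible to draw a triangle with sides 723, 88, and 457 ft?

The longest side is 723, but the other two sum to only 545.
545 < 723, so the triangle inequality fails.

No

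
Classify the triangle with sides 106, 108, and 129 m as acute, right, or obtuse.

Compare the square of the longest side to the sum of squares of the other two: 106² + 108² = 22900 > 16641 = 129².

acute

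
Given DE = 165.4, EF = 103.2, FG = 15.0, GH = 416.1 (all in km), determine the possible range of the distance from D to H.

The maximum is all hops collinear in one direction: 165.4 + 103.2 + 15.0 + 416.1 = 699.7.
The longest hop is 416.1; the others sum to 283.6. Folding the others back against it leaves at least 416.1 − 283.6 = 132.5.

132.5 ≤ DH ≤ 699.7 km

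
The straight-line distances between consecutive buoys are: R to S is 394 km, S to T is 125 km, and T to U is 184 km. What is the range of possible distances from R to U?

The maximum is all hops collinear in one direction: 394 + 125 + 184 = 703.
The longest hop is 394; the others sum to 309. Folding the others back against it leaves at least 394 − 309 = 85.

85 ≤ RU ≤ 703 km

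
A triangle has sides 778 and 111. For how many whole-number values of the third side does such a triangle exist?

221

The third side lies in the open interval (667, 889).
Integers from 668 to 888 inclusive: 888 − 668 + 1 = 221.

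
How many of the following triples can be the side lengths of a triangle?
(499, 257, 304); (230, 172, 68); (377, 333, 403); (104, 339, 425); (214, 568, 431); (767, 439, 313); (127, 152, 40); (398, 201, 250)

(257,304,499): 257+304 > 499 → valid
(68,172,230): 68+172 > 230 → valid
(333,377,403): 333+377 > 403 → valid
(104,339,425): 104+339 > 425 → valid
(214,431,568): 214+431 > 568 → valid
(313,439,767): 313+439 ≤ 767 → not valid
(40,127,152): 40+127 > 152 → valid
(201,250,398): 201+250 > 398 → valid
7 of the 8 triples form a triangle.

7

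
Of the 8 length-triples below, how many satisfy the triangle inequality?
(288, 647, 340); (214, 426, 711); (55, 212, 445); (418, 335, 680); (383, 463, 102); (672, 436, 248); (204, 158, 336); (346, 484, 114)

4

(288,340,647): 288+340 ≤ 647 → not valid
(214,426,711): 214+426 ≤ 711 → not valid
(55,212,445): 55+212 ≤ 445 → not valid
(335,418,680): 335+418 > 680 → valid
(102,383,463): 102+383 > 463 → valid
(248,436,672): 248+436 > 672 → valid
(158,204,336): 158+204 > 336 → valid
(114,346,484): 114+346 ≤ 484 → not valid
4 of the 8 triples form a triangle.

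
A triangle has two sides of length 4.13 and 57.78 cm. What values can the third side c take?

53.65 < c < 61.91

By the triangle inequality, c must be less than 4.13 + 57.78 = 61.91 and greater than |4.13 − 57.78| = 53.65.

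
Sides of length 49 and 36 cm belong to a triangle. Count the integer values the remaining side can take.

The third side lies in the open interval (13, 85).
Integers from 14 to 84 inclusive: 84 − 14 + 1 = 71.

71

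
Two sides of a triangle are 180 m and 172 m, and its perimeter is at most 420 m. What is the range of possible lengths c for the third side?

8 < c ≤ 68 m

Triangle inequality alone gives 8 < c < 352.
The perimeter condition gives c ≤ 420 − 180 − 172 = 68.
Intersecting the two: 8 < c ≤ 68.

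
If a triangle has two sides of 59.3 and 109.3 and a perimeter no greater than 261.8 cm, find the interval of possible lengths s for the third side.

50.0 < s ≤ 93.2 cm

Triangle inequality alone gives 50.0 < s < 168.6.
The perimeter condition gives s ≤ 261.8 − 59.3 − 109.3 = 93.2.
Intersecting the two: 50.0 < s ≤ 93.2.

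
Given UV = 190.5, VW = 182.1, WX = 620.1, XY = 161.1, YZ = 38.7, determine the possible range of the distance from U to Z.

47.7 ≤ UZ ≤ 1192.5

The maximum is all hops collinear in one direction: 190.5 + 182.1 + 620.1 + 161.1 + 38.7 = 1192.5.
The longest hop is 620.1; the others sum to 572.4. Folding the others back against it leaves at least 620.1 − 572.4 = 47.7.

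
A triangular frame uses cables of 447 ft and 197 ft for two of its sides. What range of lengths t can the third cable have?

250 < t < 644 (ft)

By the triangle inequality, t must be less than 447 + 197 = 644 and greater than |447 − 197| = 250.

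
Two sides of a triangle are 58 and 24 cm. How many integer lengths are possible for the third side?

47

The third side lies in the open interval (34, 82).
Integers from 35 to 81 inclusive: 81 − 35 + 1 = 47.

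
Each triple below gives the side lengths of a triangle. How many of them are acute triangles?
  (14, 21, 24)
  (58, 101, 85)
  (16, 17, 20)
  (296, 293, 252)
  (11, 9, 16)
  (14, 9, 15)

5

(14,21,24): 14²+21² = 637 > 576 = 24² → acute
(58,101,85): 58²+85² = 10589 > 10201 = 101² → acute
(16,17,20): 16²+17² = 545 > 400 = 20² → acute
(296,293,252): 252²+293² = 149353 > 87616 = 296² → acute
(11,9,16): 9²+11² = 202 < 256 = 16² → obtuse
(14,9,15): 9²+14² = 277 > 225 = 15² → acute
5 of the 6 are acute.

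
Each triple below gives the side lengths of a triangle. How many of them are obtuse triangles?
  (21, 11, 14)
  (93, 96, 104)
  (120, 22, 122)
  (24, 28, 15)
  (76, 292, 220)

2

(21,11,14): 11²+14² = 317 < 441 = 21² → obtuse
(93,96,104): 93²+96² = 17865 > 10816 = 104² → acute
(120,22,122): 22²+120² = 14884 = 122² → right
(24,28,15): 15²+24² = 801 > 784 = 28² → acute
(76,292,220): 76²+220² = 54176 < 85264 = 292² → obtuse
2 of the 5 are obtuse.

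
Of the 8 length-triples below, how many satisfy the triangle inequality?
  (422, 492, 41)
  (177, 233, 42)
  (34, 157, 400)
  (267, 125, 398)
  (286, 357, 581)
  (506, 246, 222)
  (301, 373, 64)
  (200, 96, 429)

(41,422,492): 41+422 ≤ 492 → not valid
(42,177,233): 42+177 ≤ 233 → not valid
(34,157,400): 34+157 ≤ 400 → not valid
(125,267,398): 125+267 ≤ 398 → not valid
(286,357,581): 286+357 > 581 → valid
(222,246,506): 222+246 ≤ 506 → not valid
(64,301,373): 64+301 ≤ 373 → not valid
(96,200,429): 96+200 ≤ 429 → not valid
1 of the 8 triples forms a triangle.

1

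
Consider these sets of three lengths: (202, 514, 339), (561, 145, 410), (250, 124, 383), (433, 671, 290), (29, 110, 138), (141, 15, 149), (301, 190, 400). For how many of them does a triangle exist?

5

(202,339,514): 202+339 > 514 → valid
(145,410,561): 145+410 ≤ 561 → not valid
(124,250,383): 124+250 ≤ 383 → not valid
(290,433,671): 290+433 > 671 → valid
(29,110,138): 29+110 > 138 → valid
(15,141,149): 15+141 > 149 → valid
(190,301,400): 190+301 > 400 → valid
5 of the 7 triples form a triangle.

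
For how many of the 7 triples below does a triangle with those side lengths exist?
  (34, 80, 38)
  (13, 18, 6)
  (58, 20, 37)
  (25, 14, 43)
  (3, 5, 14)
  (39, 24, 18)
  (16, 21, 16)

3

(34,38,80): 34+38 ≤ 80 → not valid
(6,13,18): 6+13 > 18 → valid
(20,37,58): 20+37 ≤ 58 → not valid
(14,25,43): 14+25 ≤ 43 → not valid
(3,5,14): 3+5 ≤ 14 → not valid
(18,24,39): 18+24 > 39 → valid
(16,16,21): 16+16 > 21 → valid
3 of the 7 triples form a triangle.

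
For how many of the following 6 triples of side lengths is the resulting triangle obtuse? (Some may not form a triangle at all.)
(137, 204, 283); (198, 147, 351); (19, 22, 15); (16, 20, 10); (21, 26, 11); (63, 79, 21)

4

(137,204,283): 137²+204² = 60385 < 80089 = 283² → obtuse
(198,147,351): 147+198 ≤ 351, not a triangle
(19,22,15): 15²+19² = 586 > 484 = 22² → acute
(16,20,10): 10²+16² = 356 < 400 = 20² → obtuse
(21,26,11): 11²+21² = 562 < 676 = 26² → obtuse
(63,79,21): 21²+63² = 4410 < 6241 = 79² → obtuse
4 of the 6 are obtuse.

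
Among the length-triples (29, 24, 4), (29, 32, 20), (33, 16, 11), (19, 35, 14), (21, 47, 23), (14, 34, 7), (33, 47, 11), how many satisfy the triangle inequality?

(4,24,29): 4+24 ≤ 29 → not valid
(20,29,32): 20+29 > 32 → valid
(11,16,33): 11+16 ≤ 33 → not valid
(14,19,35): 14+19 ≤ 35 → not valid
(21,23,47): 21+23 ≤ 47 → not valid
(7,14,34): 7+14 ≤ 34 → not valid
(11,33,47): 11+33 ≤ 47 → not valid
1 of the 7 triples forms a triangle.

1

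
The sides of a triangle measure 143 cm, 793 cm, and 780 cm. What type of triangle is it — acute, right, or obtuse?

Compare the square of the longest side to the sum of squares of the other two: 143² + 780² = 628849 = 793².

right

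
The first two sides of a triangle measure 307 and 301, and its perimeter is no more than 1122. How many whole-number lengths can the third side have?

Triangle inequality: 6 < x < 608. Perimeter ≤ 1122 gives x ≤ 1122 − 307 − 301 = 514.
So 6 < x ≤ 514; integers 7 through 514: 508 values.

508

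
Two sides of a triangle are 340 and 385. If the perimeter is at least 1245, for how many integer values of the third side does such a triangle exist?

205

Triangle inequality: 45 < x < 725. Perimeter ≥ 1245 gives x ≥ 1245 − 340 − 385 = 520.
So 520 ≤ x < 725; integers 520 through 724: 205 values.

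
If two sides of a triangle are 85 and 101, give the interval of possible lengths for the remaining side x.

By the triangle inequality, x must be less than 85 + 101 = 186 and greater than |85 − 101| = 16.

16 < x < 186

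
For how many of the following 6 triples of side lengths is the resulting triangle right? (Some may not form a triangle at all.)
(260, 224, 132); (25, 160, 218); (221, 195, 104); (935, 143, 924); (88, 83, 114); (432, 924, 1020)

4

(260,224,132): 132²+224² = 67600 = 260² → right
(25,160,218): 25+160 ≤ 218, not a triangle
(221,195,104): 104²+195² = 48841 = 221² → right
(935,143,924): 143²+924² = 874225 = 935² → right
(88,83,114): 83²+88² = 14633 > 12996 = 114² → acute
(432,924,1020): 432²+924² = 1040400 = 1020² → right
4 of the 6 are right.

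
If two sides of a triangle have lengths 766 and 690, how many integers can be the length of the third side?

1379

The third side lies in the open interval (76, 1456).
Integers from 77 to 1455 inclusive: 1455 − 77 + 1 = 1379.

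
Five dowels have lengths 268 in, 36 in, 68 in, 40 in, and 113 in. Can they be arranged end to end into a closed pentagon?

No

For a pentagon, each side must be shorter than the sum of the others.
Here the longest side is 268, but the remaining 4 sides sum to only 257.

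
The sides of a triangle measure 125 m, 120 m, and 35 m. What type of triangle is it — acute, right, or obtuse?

Compare the square of the longest side to the sum of squares of the other two: 35² + 120² = 15625 = 125².

right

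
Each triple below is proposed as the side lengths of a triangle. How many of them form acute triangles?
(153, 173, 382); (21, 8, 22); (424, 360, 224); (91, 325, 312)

1

(153,173,382): 153+173 ≤ 382, not a triangle
(21,8,22): 8²+21² = 505 > 484 = 22² → acute
(424,360,224): 224²+360² = 179776 = 424² → right
(91,325,312): 91²+312² = 105625 = 325² → right
1 of the 4 is acute.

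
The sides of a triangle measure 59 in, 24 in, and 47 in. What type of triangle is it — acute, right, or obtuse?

obtuse

Compare the square of the longest side to the sum of squares of the other two: 24² + 47² = 2785 < 3481 = 59².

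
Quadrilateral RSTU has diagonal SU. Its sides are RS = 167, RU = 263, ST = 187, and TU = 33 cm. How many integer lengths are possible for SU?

65

From triangle RSU: 96 < SU < 430.
From triangle TSU: 154 < SU < 220.
Intersection: 154 < SU < 220, so integers 155 through 219: 65 values.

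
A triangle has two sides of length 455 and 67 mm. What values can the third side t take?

388 < t < 522 (mm)

By the triangle inequality, t must be less than 455 + 67 = 522 and greater than |455 − 67| = 388.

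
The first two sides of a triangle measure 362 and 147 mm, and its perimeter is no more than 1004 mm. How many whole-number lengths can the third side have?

280

Triangle inequality: 215 < x < 509. Perimeter ≤ 1004 gives x ≤ 1004 − 362 − 147 = 495.
So 215 < x ≤ 495; integers 216 through 495: 280 values.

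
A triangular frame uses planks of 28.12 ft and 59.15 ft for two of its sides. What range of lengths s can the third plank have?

31.03 < s < 87.27

By the triangle inequality, s must be less than 28.12 + 59.15 = 87.27 and greater than |28.12 − 59.15| = 31.03.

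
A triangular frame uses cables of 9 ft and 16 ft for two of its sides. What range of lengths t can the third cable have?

7 < t < 25

By the triangle inequality, t must be less than 9 + 16 = 25 and greater than |9 − 16| = 7.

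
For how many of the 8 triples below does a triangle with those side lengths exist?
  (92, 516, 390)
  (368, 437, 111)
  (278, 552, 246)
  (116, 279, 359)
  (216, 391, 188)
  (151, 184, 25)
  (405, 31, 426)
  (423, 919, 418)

4

(92,390,516): 92+390 ≤ 516 → not valid
(111,368,437): 111+368 > 437 → valid
(246,278,552): 246+278 ≤ 552 → not valid
(116,279,359): 116+279 > 359 → valid
(188,216,391): 188+216 > 391 → valid
(25,151,184): 25+151 ≤ 184 → not valid
(31,405,426): 31+405 > 426 → valid
(418,423,919): 418+423 ≤ 919 → not valid
4 of the 8 triples form a triangle.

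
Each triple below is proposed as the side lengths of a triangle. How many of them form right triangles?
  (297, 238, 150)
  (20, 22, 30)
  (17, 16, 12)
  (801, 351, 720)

1

(297,238,150): 150²+238² = 79144 < 88209 = 297² → obtuse
(20,22,30): 20²+22² = 884 < 900 = 30² → obtuse
(17,16,12): 12²+16² = 400 > 289 = 17² → acute
(801,351,720): 351²+720² = 641601 = 801² → right
1 of the 4 is right.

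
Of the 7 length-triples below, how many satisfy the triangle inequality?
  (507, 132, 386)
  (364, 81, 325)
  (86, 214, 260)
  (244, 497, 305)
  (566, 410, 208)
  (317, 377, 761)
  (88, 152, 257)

5

(132,386,507): 132+386 > 507 → valid
(81,325,364): 81+325 > 364 → valid
(86,214,260): 86+214 > 260 → valid
(244,305,497): 244+305 > 497 → valid
(208,410,566): 208+410 > 566 → valid
(317,377,761): 317+377 ≤ 761 → not valid
(88,152,257): 88+152 ≤ 257 → not valid
5 of the 7 triples form a triangle.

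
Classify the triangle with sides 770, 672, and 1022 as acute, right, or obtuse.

right

Compare the square of the longest side to the sum of squares of the other two: 672² + 770² = 1044484 = 1022².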